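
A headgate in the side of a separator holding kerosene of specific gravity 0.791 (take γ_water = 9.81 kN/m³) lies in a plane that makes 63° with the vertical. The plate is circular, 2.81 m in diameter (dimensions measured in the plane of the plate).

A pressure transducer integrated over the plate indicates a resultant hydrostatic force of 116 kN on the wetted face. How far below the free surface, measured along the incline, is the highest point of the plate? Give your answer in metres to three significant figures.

γ = 0.791 × 9.81 = 7.75971 kN/m³.
A = π(1.405)² = 6.20158 m².
From F = γ·h_c·A, the centroid depth is h_c = 116/(7.75971 × 6.20158) = 2.41052 m.
The plate makes 63° with the vertical, i.e. θ = 90° − 63° = 27° to the horizontal. Measuring y along the incline from the free-surface line, vertical depth h = y·sinθ with sinθ = 0.453990.
Along the incline, y_c = h_c/sinθ = 2.41052/0.453990 = 5.30963 m.
The centroid is at the centre, 1.405 m below the top of the plate, so the highest point sits at y_top = 5.30963 − 1.405 = 3.90463 m along the incline.

y_top ≈ 3.90 m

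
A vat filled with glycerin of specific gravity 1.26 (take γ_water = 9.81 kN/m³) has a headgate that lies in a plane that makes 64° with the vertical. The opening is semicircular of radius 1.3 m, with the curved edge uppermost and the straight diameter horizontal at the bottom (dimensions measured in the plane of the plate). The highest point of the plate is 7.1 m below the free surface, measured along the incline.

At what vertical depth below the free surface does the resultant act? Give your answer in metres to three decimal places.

γ = 1.26 × 9.81 = 12.3606 kN/m³.
The plate makes 64° with the vertical, i.e. θ = 90° − 64° = 26° to the horizontal. Measuring y along the incline from the free-surface line, vertical depth h = y·sinθ with sinθ = 0.438371.
The centroid lies 4r/(3π) = 0.551737 m above the diameter, so r − 4r/(3π) = 1.3 − 0.551737 = 0.748263 m below the topmost point, so y_c = 7.1 + 0.748263 = 7.84826 m and h_c = 7.84826 × 0.438371 = 3.44045 m.
A = πr²/2 = π × 1.3²/2 = 2.65465 m².
Resultant F = γ·h_c·A = 12.3606 × 3.44045 × 2.65465 = 112.892 kN.
I_c = (π/8 − 8/(9π))·r⁴ = 0.109757 × 1.3⁴ = 0.313477 m⁴.
Centre of pressure: y_p = y_c + I_c/(y_c·A) = 7.84826 + 0.313477/(7.84826 × 2.65465) = 7.84826 + 0.0150461 = 7.86331 m along the plane.
Vertically, h_p = y_p·sinθ = 7.86331 × 0.438371 = 3.44705 m.

h_p = 3.447 m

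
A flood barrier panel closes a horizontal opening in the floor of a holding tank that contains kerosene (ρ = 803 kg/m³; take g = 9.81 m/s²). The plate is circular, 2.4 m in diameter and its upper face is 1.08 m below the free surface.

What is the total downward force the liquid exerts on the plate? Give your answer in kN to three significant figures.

F ≈ 38.5 kN

γ = ρg = 803 × 9.81 / 1000 = 7.87743 kN/m³.
The plate is horizontal, so pressure is uniform at p = γ·h = 7.87743 × 1.08 = 8.50762 kN/m².
A = π(1.2)² = 4.52389 m².
F = p·A = 8.50762 × 4.52389 = 38.4875 kN.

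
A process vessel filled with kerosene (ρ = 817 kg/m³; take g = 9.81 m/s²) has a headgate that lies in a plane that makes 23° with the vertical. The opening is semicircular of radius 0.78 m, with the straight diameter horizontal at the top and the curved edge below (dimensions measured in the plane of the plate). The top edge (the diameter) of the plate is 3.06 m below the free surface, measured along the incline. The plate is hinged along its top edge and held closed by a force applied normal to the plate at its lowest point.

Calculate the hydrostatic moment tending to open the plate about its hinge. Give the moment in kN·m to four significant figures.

M ≈ 8.215 kN·m

γ = ρg = 817 × 9.81 / 1000 = 8.01477 kN/m³.
The plate makes 23° with the vertical, i.e. θ = 90° − 23° = 67° to the horizontal. Measuring y along the incline from the free-surface line, vertical depth h = y·sinθ with sinθ = 0.920505.
The centroid of a semicircle lies 4r/(3π) = 0.331042 m from the diameter, here below the top edge, so y_c = 3.06 + 0.331042 = 3.39104 m and h_c = 3.39104 × 0.920505 = 3.12147 m.
A = πr²/2 = π × 0.78²/2 = 0.955672 m².
Resultant F = γ·h_c·A = 8.01477 × 3.12147 × 0.955672 = 23.9089 kN.
I_c = (π/8 − 8/(9π))·r⁴ = 0.109757 × 0.78⁴ = 0.0406266 m⁴.
Centre of pressure: y_p = y_c + I_c/(y_c·A) = 3.39104 + 0.0406266/(3.39104 × 0.955672) = 3.39104 + 0.0125363 = 3.40358 m along the plane.
The resultant acts 0.331042 + 0.0125363 = 0.343578 m (along the plate) below the hinge at the top edge, so the moment about the hinge is M = F × 0.343578 = 23.9089 × 0.343578 = 8.21457 kN·m.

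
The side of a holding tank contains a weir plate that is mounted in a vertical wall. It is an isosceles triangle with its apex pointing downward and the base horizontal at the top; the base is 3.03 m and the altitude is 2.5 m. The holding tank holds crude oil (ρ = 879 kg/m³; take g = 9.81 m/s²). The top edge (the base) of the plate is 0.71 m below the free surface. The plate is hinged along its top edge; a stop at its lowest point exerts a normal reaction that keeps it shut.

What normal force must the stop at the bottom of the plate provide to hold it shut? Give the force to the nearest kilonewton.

P ≈ 21 kN

γ = ρg = 879 × 9.81 / 1000 = 8.62299 kN/m³.
With the apex down, the centroid sits h/3 = 2.5/3 = 0.833333 m below the base (the top edge), so the centroid depth is h_c = 0.71 + 0.833333 = 1.54333 m.
A = ½ × 3.03 × 2.5 = 3.7875 m².
Resultant F = γ·h_c·A = 8.62299 × 1.54333 × 3.7875 = 50.4045 kN.
I_c = b·h³/36 = 3.03 × 2.5³/36 = 1.3151 m⁴.
Centre of pressure: y_p = y_c + I_c/(y_c·A) = 1.54333 + 1.3151/(1.54333 × 3.7875) = 1.54333 + 0.224982 = 1.76831 m along the plane.
The resultant acts 0.833333 + 0.224982 = 1.05831 m (along the plate) below the hinge at the top edge, so the moment about the hinge is M = F × 1.05831 = 50.4045 × 1.05831 = 53.3436 kN·m.
A normal force at the bottom, 2.5 m from the hinge, must supply this moment: P = 53.3436/2.5 = 21.3374 kN.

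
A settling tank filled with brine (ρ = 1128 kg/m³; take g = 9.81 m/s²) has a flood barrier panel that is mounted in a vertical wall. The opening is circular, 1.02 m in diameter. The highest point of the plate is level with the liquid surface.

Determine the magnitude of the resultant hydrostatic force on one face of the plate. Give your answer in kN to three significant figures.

F ≈ 4.61 kN

γ = ρg = 1128 × 9.81 / 1000 = 11.06568 kN/m³.
The centroid is at the centre, 0.51 m below the top of the plate, so the centroid depth is h_c = 0.51 m.
A = π(0.51)² = 0.817128 m².
Resultant F = γ·h_c·A = 11.06568 × 0.51 × 0.817128 = 4.61146 kN.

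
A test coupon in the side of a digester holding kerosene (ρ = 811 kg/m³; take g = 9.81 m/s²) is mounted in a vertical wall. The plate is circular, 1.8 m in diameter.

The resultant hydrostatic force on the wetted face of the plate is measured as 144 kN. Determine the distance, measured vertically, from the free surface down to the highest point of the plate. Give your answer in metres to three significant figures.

γ = ρg = 811 × 9.81 / 1000 = 7.95591 kN/m³.
A = π(0.9)² = 2.54469 m².
From F = γ·h_c·A, the centroid depth is h_c = 144/(7.95591 × 2.54469) = 7.11275 m.
The centroid is at the centre, 0.9 m below the top of the plate, so the highest point sits at h_top = 7.11275 − 0.9 = 6.21275 m below the surface.

d_top ≈ 6.21 m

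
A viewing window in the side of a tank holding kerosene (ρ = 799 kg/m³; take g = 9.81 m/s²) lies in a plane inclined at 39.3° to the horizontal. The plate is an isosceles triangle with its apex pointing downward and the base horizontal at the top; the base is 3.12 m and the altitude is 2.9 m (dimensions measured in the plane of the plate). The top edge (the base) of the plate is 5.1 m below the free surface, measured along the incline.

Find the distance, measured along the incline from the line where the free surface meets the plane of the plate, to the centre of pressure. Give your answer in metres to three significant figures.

y_p = 6.14 m

γ = ρg = 799 × 9.81 / 1000 = 7.83819 kN/m³.
Let θ = 39.3° be the plate's angle to the horizontal; measure y along the incline from where the plane meets the free surface. Vertical depth h = y·sinθ with sinθ = 0.633381.
With the apex down, the centroid sits h/3 = 2.9/3 = 0.966667 m below the base (the top edge), so y_c = 5.1 + 0.966667 = 6.06667 m and h_c = 6.06667 × 0.633381 = 3.84251 m.
A = ½ × 3.12 × 2.9 = 4.524 m².
Resultant F = γ·h_c·A = 7.83819 × 3.84251 × 4.524 = 136.255 kN.
I_c = b·h³/36 = 3.12 × 2.9³/36 = 2.11371 m⁴.
Centre of pressure: y_p = y_c + I_c/(y_c·A) = 6.06667 + 2.11371/(6.06667 × 4.524) = 6.06667 + 0.0770145 = 6.14368 m along the plane.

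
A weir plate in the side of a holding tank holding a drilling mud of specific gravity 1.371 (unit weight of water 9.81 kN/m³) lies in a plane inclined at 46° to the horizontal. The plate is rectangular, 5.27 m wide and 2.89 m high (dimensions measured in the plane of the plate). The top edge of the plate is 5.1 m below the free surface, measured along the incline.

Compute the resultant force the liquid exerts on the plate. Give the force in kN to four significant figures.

F ≈ 964.4 kN

γ = 1.371 × 9.81 = 13.44951 kN/m³.
Let θ = 46° be the plate's angle to the horizontal; measure y along the incline from where the plane meets the free surface. Vertical depth h = y·sinθ with sinθ = 0.719340.
The centroid lies 2.89/2 = 1.445 m below the top edge, so y_c = 5.1 + 1.445 = 6.545 m and h_c = 6.545 × 0.719340 = 4.70808 m.
A = 5.27 × 2.89 = 15.2303 m².
Resultant F = γ·h_c·A = 13.44951 × 4.70808 × 15.2303 = 964.403 kN.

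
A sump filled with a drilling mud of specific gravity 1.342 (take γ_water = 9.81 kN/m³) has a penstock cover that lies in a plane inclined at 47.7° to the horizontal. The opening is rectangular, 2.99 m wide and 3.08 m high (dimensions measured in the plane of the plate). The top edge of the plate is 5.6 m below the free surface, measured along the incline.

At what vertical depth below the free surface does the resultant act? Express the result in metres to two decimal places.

γ = 1.342 × 9.81 = 13.16502 kN/m³.
Let θ = 47.7° be the plate's angle to the horizontal; measure y along the incline from where the plane meets the free surface. Vertical depth h = y·sinθ with sinθ = 0.739631.
The centroid lies 3.08/2 = 1.54 m below the top edge, so y_c = 5.6 + 1.54 = 7.14 m and h_c = 7.14 × 0.739631 = 5.28097 m.
A = 2.99 × 3.08 = 9.2092 m².
Resultant F = γ·h_c·A = 13.16502 × 5.28097 × 9.2092 = 640.261 kN.
I_c = b·h³/12 = 2.99 × 3.08³/12 = 7.28018 m⁴.
Centre of pressure: y_p = y_c + I_c/(y_c·A) = 7.14 + 7.28018/(7.14 × 9.2092) = 7.14 + 0.110719 = 7.25072 m along the plane.
Vertically, h_p = y_p·sinθ = 7.25072 × 0.739631 = 5.36286 m.

h_p = 5.36 m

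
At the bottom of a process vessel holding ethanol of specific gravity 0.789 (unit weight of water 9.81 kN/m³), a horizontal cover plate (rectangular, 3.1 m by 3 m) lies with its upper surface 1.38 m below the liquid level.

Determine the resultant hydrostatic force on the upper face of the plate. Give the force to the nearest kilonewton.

γ = 0.789 × 9.81 = 7.74009 kN/m³.
The plate is horizontal, so pressure is uniform at p = γ·h = 7.74009 × 1.38 = 10.6813 kN/m².
A = 3.1 × 3 = 9.3 m².
F = p·A = 10.6813 × 9.3 = 99.3361 kN.

F ≈ 99 kN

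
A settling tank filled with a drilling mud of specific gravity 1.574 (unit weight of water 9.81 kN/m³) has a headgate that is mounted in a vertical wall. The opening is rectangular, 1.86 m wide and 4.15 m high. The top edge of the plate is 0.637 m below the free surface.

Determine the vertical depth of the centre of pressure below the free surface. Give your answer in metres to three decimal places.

h_p = 3.241 m

γ = 1.574 × 9.81 = 15.44094 kN/m³.
The centroid lies 4.15/2 = 2.075 m below the top edge, so the centroid depth is h_c = 0.637 + 2.075 = 2.712 m.
A = 1.86 × 4.15 = 7.719 m².
Resultant F = γ·h_c·A = 15.44094 × 2.712 × 7.719 = 323.24 kN.
I_c = b·h³/12 = 1.86 × 4.15³/12 = 11.0784 m⁴.
Centre of pressure: y_p = y_c + I_c/(y_c·A) = 2.712 + 11.0784/(2.712 × 7.719) = 2.712 + 0.529208 = 3.24121 m along the plane.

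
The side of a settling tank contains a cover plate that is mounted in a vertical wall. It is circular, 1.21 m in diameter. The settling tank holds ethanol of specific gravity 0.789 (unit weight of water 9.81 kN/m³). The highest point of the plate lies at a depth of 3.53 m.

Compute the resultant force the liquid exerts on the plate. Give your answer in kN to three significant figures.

F ≈ 36.8 kN

γ = 0.789 × 9.81 = 7.74009 kN/m³.
The centroid is at the centre, 0.605 m below the top of the plate, so the centroid depth is h_c = 3.53 + 0.605 = 4.135 m.
A = π(0.605)² = 1.1499 m².
Resultant F = γ·h_c·A = 7.74009 × 4.135 × 1.1499 = 36.8029 kN.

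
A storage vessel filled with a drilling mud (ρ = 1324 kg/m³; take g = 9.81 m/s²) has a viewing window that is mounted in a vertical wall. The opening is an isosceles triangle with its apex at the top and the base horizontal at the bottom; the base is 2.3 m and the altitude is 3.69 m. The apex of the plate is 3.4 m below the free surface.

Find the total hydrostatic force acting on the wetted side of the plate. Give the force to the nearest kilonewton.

γ = ρg = 1324 × 9.81 / 1000 = 12.98844 kN/m³.
With the apex up, the centroid sits 2h/3 = 2 × 3.69/3 = 2.46 m below the apex, so the centroid depth is h_c = 3.4 + 2.46 = 5.86 m.
A = ½ × 2.3 × 3.69 = 4.2435 m².
Resultant F = γ·h_c·A = 12.98844 × 5.86 × 4.2435 = 322.982 kN.

F ≈ 323 kN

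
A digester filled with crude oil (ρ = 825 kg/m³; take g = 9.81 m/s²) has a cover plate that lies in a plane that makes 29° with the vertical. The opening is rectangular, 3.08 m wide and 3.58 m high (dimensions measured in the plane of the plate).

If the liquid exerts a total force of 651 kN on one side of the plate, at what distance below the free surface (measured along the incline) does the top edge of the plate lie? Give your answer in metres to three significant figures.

y_top ≈ 6.55 m

γ = ρg = 825 × 9.81 / 1000 = 8.09325 kN/m³.
A = 3.08 × 3.58 = 11.0264 m².
From F = γ·h_c·A, the centroid depth is h_c = 651/(8.09325 × 11.0264) = 7.29498 m.
The plate makes 29° with the vertical, i.e. θ = 90° − 29° = 61° to the horizontal. Measuring y along the incline from the free-surface line, vertical depth h = y·sinθ with sinθ = 0.874620.
Along the incline, y_c = h_c/sinθ = 7.29498/0.874620 = 8.34074 m.
The centroid lies 3.58/2 = 1.79 m below the top edge, so the top edge sits at y_top = 8.34074 − 1.79 = 6.55074 m along the incline.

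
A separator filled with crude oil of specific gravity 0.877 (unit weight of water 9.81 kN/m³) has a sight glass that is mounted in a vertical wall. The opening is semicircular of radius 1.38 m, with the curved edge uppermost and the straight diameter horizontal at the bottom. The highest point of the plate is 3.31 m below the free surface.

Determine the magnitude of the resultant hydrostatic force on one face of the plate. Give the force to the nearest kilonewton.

F ≈ 106 kN

γ = 0.877 × 9.81 = 8.60337 kN/m³.
The centroid lies 4r/(3π) = 0.58569 m above the diameter, so r − 4r/(3π) = 1.38 − 0.58569 = 0.79431 m below the topmost point, so the centroid depth is h_c = 3.31 + 0.79431 = 4.10431 m.
A = πr²/2 = π × 1.38²/2 = 2.99142 m².
Resultant F = γ·h_c·A = 8.60337 × 4.10431 × 2.99142 = 105.63 kN.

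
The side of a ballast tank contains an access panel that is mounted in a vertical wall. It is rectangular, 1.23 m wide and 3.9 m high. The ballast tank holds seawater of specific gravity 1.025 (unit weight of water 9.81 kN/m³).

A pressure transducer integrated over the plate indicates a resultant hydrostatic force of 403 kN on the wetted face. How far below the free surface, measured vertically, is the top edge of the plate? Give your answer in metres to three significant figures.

γ = 1.025 × 9.81 = 10.05525 kN/m³.
A = 1.23 × 3.9 = 4.797 m².
From F = γ·h_c·A, the centroid depth is h_c = 403/(10.05525 × 4.797) = 8.35492 m.
The centroid lies 3.9/2 = 1.95 m below the top edge, so the top edge sits at h_top = 8.35492 − 1.95 = 6.40492 m below the surface.

d_top ≈ 6.40 m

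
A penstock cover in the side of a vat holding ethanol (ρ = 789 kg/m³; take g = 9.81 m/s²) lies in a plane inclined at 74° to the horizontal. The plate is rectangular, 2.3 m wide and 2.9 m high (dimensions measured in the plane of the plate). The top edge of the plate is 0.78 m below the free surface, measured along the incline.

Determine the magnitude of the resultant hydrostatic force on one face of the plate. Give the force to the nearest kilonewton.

F ≈ 111 kN

γ = ρg = 789 × 9.81 / 1000 = 7.74009 kN/m³.
Let θ = 74° be the plate's angle to the horizontal; measure y along the incline from where the plane meets the free surface. Vertical depth h = y·sinθ with sinθ = 0.961262.
The centroid lies 2.9/2 = 1.45 m below the top edge, so y_c = 0.78 + 1.45 = 2.23 m and h_c = 2.23 × 0.961262 = 2.14361 m.
A = 2.3 × 2.9 = 6.67 m².
Resultant F = γ·h_c·A = 7.74009 × 2.14361 × 6.67 = 110.667 kN.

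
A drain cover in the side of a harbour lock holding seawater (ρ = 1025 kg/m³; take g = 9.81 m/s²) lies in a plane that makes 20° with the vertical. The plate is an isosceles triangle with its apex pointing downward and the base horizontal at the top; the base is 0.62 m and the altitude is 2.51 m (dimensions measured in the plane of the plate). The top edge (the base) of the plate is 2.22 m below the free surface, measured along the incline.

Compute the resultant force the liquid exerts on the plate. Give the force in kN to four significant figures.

γ = ρg = 1025 × 9.81 / 1000 = 10.05525 kN/m³.
The plate makes 20° with the vertical, i.e. θ = 90° − 20° = 70° to the horizontal. Measuring y along the incline from the free-surface line, vertical depth h = y·sinθ with sinθ = 0.939693.
With the apex down, the centroid sits h/3 = 2.51/3 = 0.836667 m below the base (the top edge), so y_c = 2.22 + 0.836667 = 3.05667 m and h_c = 3.05667 × 0.939693 = 2.87233 m.
A = ½ × 0.62 × 2.51 = 0.7781 m².
Resultant F = γ·h_c·A = 10.05525 × 2.87233 × 0.7781 = 22.4731 kN.

F ≈ 22.47 kN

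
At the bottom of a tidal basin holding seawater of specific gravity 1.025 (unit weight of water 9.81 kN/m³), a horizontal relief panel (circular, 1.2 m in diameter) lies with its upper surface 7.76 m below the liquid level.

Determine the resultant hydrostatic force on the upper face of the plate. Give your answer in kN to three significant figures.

F ≈ 88.2 kN

γ = 1.025 × 9.81 = 10.05525 kN/m³.
The plate is horizontal, so pressure is uniform at p = γ·h = 10.05525 × 7.76 = 78.0287 kN/m².
A = π(0.6)² = 1.13097 m².
F = p·A = 78.0287 × 1.13097 = 88.2481 kN.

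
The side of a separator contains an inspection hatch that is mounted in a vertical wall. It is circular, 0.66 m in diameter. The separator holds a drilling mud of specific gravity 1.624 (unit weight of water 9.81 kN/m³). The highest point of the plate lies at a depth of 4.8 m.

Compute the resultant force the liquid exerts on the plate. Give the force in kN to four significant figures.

γ = 1.624 × 9.81 = 15.93144 kN/m³.
The centroid is at the centre, 0.33 m below the top of the plate, so the centroid depth is h_c = 4.8 + 0.33 = 5.13 m.
A = π(0.33)² = 0.342119 m².
Resultant F = γ·h_c·A = 15.93144 × 5.13 × 0.342119 = 27.9608 kN.

F ≈ 27.96 kN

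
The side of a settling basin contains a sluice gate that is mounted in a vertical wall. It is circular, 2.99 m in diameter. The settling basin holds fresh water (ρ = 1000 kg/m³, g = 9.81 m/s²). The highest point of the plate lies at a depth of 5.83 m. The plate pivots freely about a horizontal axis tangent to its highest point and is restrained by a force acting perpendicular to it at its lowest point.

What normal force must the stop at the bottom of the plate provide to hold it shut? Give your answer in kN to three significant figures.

γ = ρg = 1000 × 9.81 = 9810 N/m³ = 9.81 kN/m³.
The centroid is at the centre, 1.495 m below the top of the plate, so the centroid depth is h_c = 5.83 + 1.495 = 7.325 m.
A = π(1.495)² = 7.02154 m².
Resultant F = γ·h_c·A = 9.81 × 7.325 × 7.02154 = 504.556 kN.
I_c = πr⁴/4 = π × 1.495⁴/4 = 3.92333 m⁴.
Centre of pressure: y_p = y_c + I_c/(y_c·A) = 7.325 + 3.92333/(7.325 × 7.02154) = 7.325 + 0.0762807 = 7.40128 m along the plane.
The resultant acts 1.495 + 0.0762807 = 1.57128 m (along the plate) below the hinge at the top edge, so the moment about the hinge is M = F × 1.57128 = 504.556 × 1.57128 = 792.799 kN·m.
A normal force at the bottom, 2.99 m from the hinge, must supply this moment: P = 792.799/2.99 = 265.15 kN.

P ≈ 265 kN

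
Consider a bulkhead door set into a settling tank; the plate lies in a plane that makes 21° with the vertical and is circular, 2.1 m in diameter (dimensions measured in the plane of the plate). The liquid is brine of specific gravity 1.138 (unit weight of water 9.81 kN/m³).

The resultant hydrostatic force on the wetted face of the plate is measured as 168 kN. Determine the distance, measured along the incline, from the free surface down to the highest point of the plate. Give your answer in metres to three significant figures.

γ = 1.138 × 9.81 = 11.16378 kN/m³.
A = π(1.05)² = 3.46361 m².
From F = γ·h_c·A, the centroid depth is h_c = 168/(11.16378 × 3.46361) = 4.34479 m.
The plate makes 21° with the vertical, i.e. θ = 90° − 21° = 69° to the horizontal. Measuring y along the incline from the free-surface line, vertical depth h = y·sinθ with sinθ = 0.933580.
Along the incline, y_c = h_c/sinθ = 4.34479/0.933580 = 4.6539 m.
The centroid is at the centre, 1.05 m below the top of the plate, so the highest point sits at y_top = 4.6539 − 1.05 = 3.6039 m along the incline.

y_top ≈ 3.60 m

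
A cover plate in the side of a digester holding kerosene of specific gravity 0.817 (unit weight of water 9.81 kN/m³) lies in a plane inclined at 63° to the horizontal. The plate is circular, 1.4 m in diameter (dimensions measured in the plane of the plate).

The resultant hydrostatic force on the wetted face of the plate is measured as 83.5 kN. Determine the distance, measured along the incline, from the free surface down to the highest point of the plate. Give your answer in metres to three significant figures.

y_top ≈ 6.90 m

γ = 0.817 × 9.81 = 8.01477 kN/m³.
A = π(0.7)² = 1.53938 m².
From F = γ·h_c·A, the centroid depth is h_c = 83.5/(8.01477 × 1.53938) = 6.76783 m.
Let θ = 63° be the plate's angle to the horizontal; measure y along the incline from where the plane meets the free surface. Vertical depth h = y·sinθ with sinθ = 0.891007.
Along the incline, y_c = h_c/sinθ = 6.76783/0.891007 = 7.59571 m.
The centroid is at the centre, 0.7 m below the top of the plate, so the highest point sits at y_top = 7.59571 − 0.7 = 6.89571 m along the incline.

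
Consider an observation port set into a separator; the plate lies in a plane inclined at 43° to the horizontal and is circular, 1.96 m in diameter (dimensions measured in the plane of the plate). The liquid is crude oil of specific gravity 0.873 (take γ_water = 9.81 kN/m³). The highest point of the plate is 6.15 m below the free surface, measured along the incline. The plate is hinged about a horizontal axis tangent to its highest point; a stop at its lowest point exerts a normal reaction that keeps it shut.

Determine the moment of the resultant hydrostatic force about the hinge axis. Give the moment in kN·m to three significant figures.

γ = 0.873 × 9.81 = 8.56413 kN/m³.
Let θ = 43° be the plate's angle to the horizontal; measure y along the incline from where the plane meets the free surface. Vertical depth h = y·sinθ with sinθ = 0.681998.
The centroid is at the centre, 0.98 m below the top of the plate, so y_c = 6.15 + 0.98 = 7.13 m and h_c = 7.13 × 0.681998 = 4.86265 m.
A = π(0.98)² = 3.01719 m².
Resultant F = γ·h_c·A = 8.56413 × 4.86265 × 3.01719 = 125.649 kN.
I_c = πr⁴/4 = π × 0.98⁴/4 = 0.724426 m⁴.
Centre of pressure: y_p = y_c + I_c/(y_c·A) = 7.13 + 0.724426/(7.13 × 3.01719) = 7.13 + 0.0336746 = 7.16367 m along the plane.
The resultant acts 0.98 + 0.0336746 = 1.01367 m (along the plate) below the hinge at the top edge, so the moment about the hinge is M = F × 1.01367 = 125.649 × 1.01367 = 127.367 kN·m.

M ≈ 127 kN·m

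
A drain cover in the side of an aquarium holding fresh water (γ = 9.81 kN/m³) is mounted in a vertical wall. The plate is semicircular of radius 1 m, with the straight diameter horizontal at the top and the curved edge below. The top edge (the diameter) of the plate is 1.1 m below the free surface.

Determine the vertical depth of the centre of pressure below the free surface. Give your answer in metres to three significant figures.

γ = 9.81 kN/m³.
The centroid of a semicircle lies 4r/(3π) = 0.424413 m from the diameter, here below the top edge, so the centroid depth is h_c = 1.1 + 0.424413 = 1.52441 m.
A = πr²/2 = π × 1²/2 = 1.5708 m².
Resultant F = γ·h_c·A = 9.81 × 1.52441 × 1.5708 = 23.4905 kN.
I_c = (π/8 − 8/(9π))·r⁴ = 0.109757 × 1⁴ = 0.109757 m⁴.
Centre of pressure: y_p = y_c + I_c/(y_c·A) = 1.52441 + 0.109757/(1.52441 × 1.5708) = 1.52441 + 0.0458363 = 1.57025 m along the plane.

h_p = 1.57 m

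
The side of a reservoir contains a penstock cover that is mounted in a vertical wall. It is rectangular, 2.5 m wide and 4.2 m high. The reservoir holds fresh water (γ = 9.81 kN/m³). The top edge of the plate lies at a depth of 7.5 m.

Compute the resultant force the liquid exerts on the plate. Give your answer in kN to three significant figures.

γ = 9.81 kN/m³.
The centroid lies 4.2/2 = 2.1 m below the top edge, so the centroid depth is h_c = 7.5 + 2.1 = 9.6 m.
A = 2.5 × 4.2 = 10.5 m².
Resultant F = γ·h_c·A = 9.81 × 9.6 × 10.5 = 988.848 kN.

F ≈ 989 kN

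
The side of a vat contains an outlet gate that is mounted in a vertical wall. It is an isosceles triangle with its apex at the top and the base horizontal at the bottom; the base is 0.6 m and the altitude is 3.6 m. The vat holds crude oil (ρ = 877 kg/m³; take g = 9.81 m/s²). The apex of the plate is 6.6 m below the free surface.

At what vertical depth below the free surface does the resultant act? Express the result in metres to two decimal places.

h_p = 9.08 m

γ = ρg = 877 × 9.81 / 1000 = 8.60337 kN/m³.
With the apex up, the centroid sits 2h/3 = 2 × 3.6/3 = 2.4 m below the apex, so the centroid depth is h_c = 6.6 + 2.4 = 9 m.
A = ½ × 0.6 × 3.6 = 1.08 m².
Resultant F = γ·h_c·A = 8.60337 × 9 × 1.08 = 83.6248 kN.
I_c = b·h³/36 = 0.6 × 3.6³/36 = 0.7776 m⁴.
Centre of pressure: y_p = y_c + I_c/(y_c·A) = 9 + 0.7776/(9 × 1.08) = 9 + 0.08 = 9.08 m along the plane.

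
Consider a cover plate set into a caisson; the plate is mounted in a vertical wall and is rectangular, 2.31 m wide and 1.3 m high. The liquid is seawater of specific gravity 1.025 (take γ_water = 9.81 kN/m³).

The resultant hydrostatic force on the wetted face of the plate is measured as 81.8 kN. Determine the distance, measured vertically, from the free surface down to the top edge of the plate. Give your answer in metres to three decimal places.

d_top ≈ 2.059 m

γ = 1.025 × 9.81 = 10.05525 kN/m³.
A = 2.31 × 1.3 = 3.003 m².
From F = γ·h_c·A, the centroid depth is h_c = 81.8/(10.05525 × 3.003) = 2.70898 m.
The centroid lies 1.3/2 = 0.65 m below the top edge, so the top edge sits at h_top = 2.70898 − 0.65 = 2.05898 m below the surface.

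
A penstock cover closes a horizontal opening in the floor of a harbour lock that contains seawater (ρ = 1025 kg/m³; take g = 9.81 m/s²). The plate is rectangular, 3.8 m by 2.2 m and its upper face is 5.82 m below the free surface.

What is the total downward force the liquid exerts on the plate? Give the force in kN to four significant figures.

γ = ρg = 1025 × 9.81 / 1000 = 10.05525 kN/m³.
The plate is horizontal, so pressure is uniform at p = γ·h = 10.05525 × 5.82 = 58.5216 kN/m².
A = 3.8 × 2.2 = 8.36 m².
F = p·A = 58.5216 × 8.36 = 489.241 kN.

F ≈ 489.2 kN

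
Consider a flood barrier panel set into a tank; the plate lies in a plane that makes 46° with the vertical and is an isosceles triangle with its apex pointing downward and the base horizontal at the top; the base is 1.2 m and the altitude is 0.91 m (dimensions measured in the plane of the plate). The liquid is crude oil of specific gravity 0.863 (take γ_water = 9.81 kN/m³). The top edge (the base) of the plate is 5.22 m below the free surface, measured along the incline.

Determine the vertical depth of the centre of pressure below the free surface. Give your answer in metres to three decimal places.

h_p = 3.843 m

γ = 0.863 × 9.81 = 8.46603 kN/m³.
The plate makes 46° with the vertical, i.e. θ = 90° − 46° = 44° to the horizontal. Measuring y along the incline from the free-surface line, vertical depth h = y·sinθ with sinθ = 0.694658.
With the apex down, the centroid sits h/3 = 0.91/3 = 0.303333 m below the base (the top edge), so y_c = 5.22 + 0.303333 = 5.52333 m and h_c = 5.52333 × 0.694658 = 3.83683 m.
A = ½ × 1.2 × 0.91 = 0.546 m².
Resultant F = γ·h_c·A = 8.46603 × 3.83683 × 0.546 = 17.7356 kN.
I_c = b·h³/36 = 1.2 × 0.91³/36 = 0.025119 m⁴.
Centre of pressure: y_p = y_c + I_c/(y_c·A) = 5.52333 + 0.025119/(5.52333 × 0.546) = 5.52333 + 0.0083293 = 5.53166 m along the plane.
Vertically, h_p = y_p·sinθ = 5.53166 × 0.694658 = 3.84261 m.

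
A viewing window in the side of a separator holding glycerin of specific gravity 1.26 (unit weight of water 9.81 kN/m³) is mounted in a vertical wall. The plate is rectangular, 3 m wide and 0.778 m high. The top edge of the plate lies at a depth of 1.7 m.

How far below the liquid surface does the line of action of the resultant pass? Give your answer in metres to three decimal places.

h_p = 2.113 m

γ = 1.26 × 9.81 = 12.3606 kN/m³.
The centroid lies 0.778/2 = 0.389 m below the top edge, so the centroid depth is h_c = 1.7 + 0.389 = 2.089 m.
A = 3 × 0.778 = 2.334 m².
Resultant F = γ·h_c·A = 12.3606 × 2.089 × 2.334 = 60.2669 kN.
I_c = b·h³/12 = 3 × 0.778³/12 = 0.117728 m⁴.
Centre of pressure: y_p = y_c + I_c/(y_c·A) = 2.089 + 0.117728/(2.089 × 2.334) = 2.089 + 0.0241457 = 2.11315 m along the plane.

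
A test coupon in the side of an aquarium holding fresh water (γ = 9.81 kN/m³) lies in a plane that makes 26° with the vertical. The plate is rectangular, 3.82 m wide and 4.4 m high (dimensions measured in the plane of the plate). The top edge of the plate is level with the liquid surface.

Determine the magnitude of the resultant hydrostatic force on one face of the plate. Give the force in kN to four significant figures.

γ = 9.81 kN/m³.
The plate makes 26° with the vertical, i.e. θ = 90° − 26° = 64° to the horizontal. Measuring y along the incline from the free-surface line, vertical depth h = y·sinθ with sinθ = 0.898794.
The centroid lies 4.4/2 = 2.2 m below the top edge, so y_c = 2.2 m and h_c = 2.2 × 0.898794 = 1.97735 m.
A = 3.82 × 4.4 = 16.808 m².
Resultant F = γ·h_c·A = 9.81 × 1.97735 × 16.808 = 326.038 kN.

F ≈ 326.0 kN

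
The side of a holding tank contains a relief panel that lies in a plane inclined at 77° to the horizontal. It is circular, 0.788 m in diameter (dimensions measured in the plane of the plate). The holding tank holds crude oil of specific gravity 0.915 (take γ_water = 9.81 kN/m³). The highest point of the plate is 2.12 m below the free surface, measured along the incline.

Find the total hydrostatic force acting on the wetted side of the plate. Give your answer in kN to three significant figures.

γ = 0.915 × 9.81 = 8.97615 kN/m³.
Let θ = 77° be the plate's angle to the horizontal; measure y along the incline from where the plane meets the free surface. Vertical depth h = y·sinθ with sinθ = 0.974370.
The centroid is at the centre, 0.394 m below the top of the plate, so y_c = 2.12 + 0.394 = 2.514 m and h_c = 2.514 × 0.974370 = 2.44957 m.
A = π(0.394)² = 0.487688 m².
Resultant F = γ·h_c·A = 8.97615 × 2.44957 × 0.487688 = 10.7231 kN.

F ≈ 10.7 kN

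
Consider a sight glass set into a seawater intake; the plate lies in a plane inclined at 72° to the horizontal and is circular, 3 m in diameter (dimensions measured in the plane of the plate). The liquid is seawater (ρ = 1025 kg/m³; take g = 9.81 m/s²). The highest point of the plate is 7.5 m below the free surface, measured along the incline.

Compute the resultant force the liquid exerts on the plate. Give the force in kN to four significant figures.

F ≈ 608.4 kN

γ = ρg = 1025 × 9.81 / 1000 = 10.05525 kN/m³.
Let θ = 72° be the plate's angle to the horizontal; measure y along the incline from where the plane meets the free surface. Vertical depth h = y·sinθ with sinθ = 0.951057.
The centroid is at the centre, 1.5 m below the top of the plate, so y_c = 7.5 + 1.5 = 9 m and h_c = 9 × 0.951057 = 8.55951 m.
A = π(1.5)² = 7.06858 m².
Resultant F = γ·h_c·A = 10.05525 × 8.55951 × 7.06858 = 608.379 kN.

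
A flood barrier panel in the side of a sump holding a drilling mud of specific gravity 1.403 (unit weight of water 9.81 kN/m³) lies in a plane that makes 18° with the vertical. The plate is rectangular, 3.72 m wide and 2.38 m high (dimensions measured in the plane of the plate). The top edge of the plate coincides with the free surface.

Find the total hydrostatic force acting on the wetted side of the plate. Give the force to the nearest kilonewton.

F ≈ 138 kN

γ = 1.403 × 9.81 = 13.76343 kN/m³.
The plate makes 18° with the vertical, i.e. θ = 90° − 18° = 72° to the horizontal. Measuring y along the incline from the free-surface line, vertical depth h = y·sinθ with sinθ = 0.951057.
The centroid lies 2.38/2 = 1.19 m below the top edge, so y_c = 1.19 m and h_c = 1.19 × 0.951057 = 1.13176 m.
A = 3.72 × 2.38 = 8.8536 m².
Resultant F = γ·h_c·A = 13.76343 × 1.13176 × 8.8536 = 137.912 kN.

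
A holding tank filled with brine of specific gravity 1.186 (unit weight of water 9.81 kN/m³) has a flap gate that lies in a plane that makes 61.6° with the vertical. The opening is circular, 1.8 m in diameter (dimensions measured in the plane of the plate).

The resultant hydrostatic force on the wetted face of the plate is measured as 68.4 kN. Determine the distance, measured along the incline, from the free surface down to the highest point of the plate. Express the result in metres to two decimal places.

γ = 1.186 × 9.81 = 11.63466 kN/m³.
A = π(0.9)² = 2.54469 m².
From F = γ·h_c·A, the centroid depth is h_c = 68.4/(11.63466 × 2.54469) = 2.3103 m.
The plate makes 61.6° with the vertical, i.e. θ = 90° − 61.6° = 28.4° to the horizontal. Measuring y along the incline from the free-surface line, vertical depth h = y·sinθ with sinθ = 0.475624.
Along the incline, y_c = h_c/sinθ = 2.3103/0.475624 = 4.85741 m.
The centroid is at the centre, 0.9 m below the top of the plate, so the highest point sits at y_top = 4.85741 − 0.9 = 3.95741 m along the incline.

y_top ≈ 3.96 m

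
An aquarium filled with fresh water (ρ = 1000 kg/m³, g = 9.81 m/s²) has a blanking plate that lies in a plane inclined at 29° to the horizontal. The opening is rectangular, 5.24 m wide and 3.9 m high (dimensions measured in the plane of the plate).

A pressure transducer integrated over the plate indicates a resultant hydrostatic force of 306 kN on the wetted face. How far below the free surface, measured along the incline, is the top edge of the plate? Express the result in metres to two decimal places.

y_top ≈ 1.20 m

γ = ρg = 1000 × 9.81 = 9810 N/m³ = 9.81 kN/m³.
A = 5.24 × 3.9 = 20.436 m².
From F = γ·h_c·A, the centroid depth is h_c = 306/(9.81 × 20.436) = 1.52636 m.
Let θ = 29° be the plate's angle to the horizontal; measure y along the incline from where the plane meets the free surface. Vertical depth h = y·sinθ with sinθ = 0.484810.
Along the incline, y_c = h_c/sinθ = 1.52636/0.484810 = 3.14837 m.
The centroid lies 3.9/2 = 1.95 m below the top edge, so the top edge sits at y_top = 3.14837 − 1.95 = 1.19837 m along the incline.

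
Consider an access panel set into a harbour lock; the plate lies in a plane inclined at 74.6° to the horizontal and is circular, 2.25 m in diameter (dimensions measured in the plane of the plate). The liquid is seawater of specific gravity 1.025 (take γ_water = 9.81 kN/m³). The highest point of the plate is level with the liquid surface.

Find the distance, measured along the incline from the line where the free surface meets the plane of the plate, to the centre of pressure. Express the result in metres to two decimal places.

γ = 1.025 × 9.81 = 10.05525 kN/m³.
Let θ = 74.6° be the plate's angle to the horizontal; measure y along the incline from where the plane meets the free surface. Vertical depth h = y·sinθ with sinθ = 0.964095.
The centroid is at the centre, 1.125 m below the top of the plate, so y_c = 1.125 m and h_c = 1.125 × 0.964095 = 1.08461 m.
A = π(1.125)² = 3.97608 m².
Resultant F = γ·h_c·A = 10.05525 × 1.08461 × 3.97608 = 43.3632 kN.
I_c = πr⁴/4 = π × 1.125⁴/4 = 1.25806 m⁴.
Centre of pressure: y_p = y_c + I_c/(y_c·A) = 1.125 + 1.25806/(1.125 × 3.97608) = 1.125 + 0.281251 = 1.40625 m along the plane.

y_p = 1.41 m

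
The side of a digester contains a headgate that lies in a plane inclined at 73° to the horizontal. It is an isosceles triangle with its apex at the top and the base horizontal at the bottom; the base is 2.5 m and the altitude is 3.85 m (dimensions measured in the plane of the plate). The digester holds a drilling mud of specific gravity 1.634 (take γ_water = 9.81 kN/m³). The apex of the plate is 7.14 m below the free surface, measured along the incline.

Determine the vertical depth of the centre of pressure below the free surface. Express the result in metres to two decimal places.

γ = 1.634 × 9.81 = 16.02954 kN/m³.
Let θ = 73° be the plate's angle to the horizontal; measure y along the incline from where the plane meets the free surface. Vertical depth h = y·sinθ with sinθ = 0.956305.
With the apex up, the centroid sits 2h/3 = 2 × 3.85/3 = 2.56667 m below the apex, so y_c = 7.14 + 2.56667 = 9.70667 m and h_c = 9.70667 × 0.956305 = 9.28254 m.
A = ½ × 2.5 × 3.85 = 4.8125 m².
Resultant F = γ·h_c·A = 16.02954 × 9.28254 × 4.8125 = 716.075 kN.
I_c = b·h³/36 = 2.5 × 3.85³/36 = 3.96296 m⁴.
Centre of pressure: y_p = y_c + I_c/(y_c·A) = 9.70667 + 3.96296/(9.70667 × 4.8125) = 9.70667 + 0.0848357 = 9.79151 m along the plane.
Vertically, h_p = y_p·sinθ = 9.79151 × 0.956305 = 9.36367 m.

h_p = 9.36 m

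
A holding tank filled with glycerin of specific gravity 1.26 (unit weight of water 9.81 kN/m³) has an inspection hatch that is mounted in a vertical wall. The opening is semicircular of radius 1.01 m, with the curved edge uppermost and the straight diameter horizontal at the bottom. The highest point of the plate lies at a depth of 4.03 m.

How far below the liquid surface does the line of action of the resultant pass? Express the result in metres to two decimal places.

γ = 1.26 × 9.81 = 12.3606 kN/m³.
The centroid lies 4r/(3π) = 0.428657 m above the diameter, so r − 4r/(3π) = 1.01 − 0.428657 = 0.581343 m below the topmost point, so the centroid depth is h_c = 4.03 + 0.581343 = 4.61134 m.
A = πr²/2 = π × 1.01²/2 = 1.60237 m².
Resultant F = γ·h_c·A = 12.3606 × 4.61134 × 1.60237 = 91.3334 kN.
I_c = (π/8 − 8/(9π))·r⁴ = 0.109757 × 1.01⁴ = 0.114214 m⁴.
Centre of pressure: y_p = y_c + I_c/(y_c·A) = 4.61134 + 0.114214/(4.61134 × 1.60237) = 4.61134 + 0.0154571 = 4.6268 m along the plane.

h_p = 4.63 m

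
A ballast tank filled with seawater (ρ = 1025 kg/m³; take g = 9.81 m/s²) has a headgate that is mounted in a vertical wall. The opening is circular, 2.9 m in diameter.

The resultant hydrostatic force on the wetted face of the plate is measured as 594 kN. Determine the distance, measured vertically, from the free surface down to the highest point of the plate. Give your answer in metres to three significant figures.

d_top ≈ 7.49 m

γ = ρg = 1025 × 9.81 / 1000 = 10.05525 kN/m³.
A = π(1.45)² = 6.6052 m².
From F = γ·h_c·A, the centroid depth is h_c = 594/(10.05525 × 6.6052) = 8.9435 m.
The centroid is at the centre, 1.45 m below the top of the plate, so the highest point sits at h_top = 8.9435 − 1.45 = 7.4935 m below the surface.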